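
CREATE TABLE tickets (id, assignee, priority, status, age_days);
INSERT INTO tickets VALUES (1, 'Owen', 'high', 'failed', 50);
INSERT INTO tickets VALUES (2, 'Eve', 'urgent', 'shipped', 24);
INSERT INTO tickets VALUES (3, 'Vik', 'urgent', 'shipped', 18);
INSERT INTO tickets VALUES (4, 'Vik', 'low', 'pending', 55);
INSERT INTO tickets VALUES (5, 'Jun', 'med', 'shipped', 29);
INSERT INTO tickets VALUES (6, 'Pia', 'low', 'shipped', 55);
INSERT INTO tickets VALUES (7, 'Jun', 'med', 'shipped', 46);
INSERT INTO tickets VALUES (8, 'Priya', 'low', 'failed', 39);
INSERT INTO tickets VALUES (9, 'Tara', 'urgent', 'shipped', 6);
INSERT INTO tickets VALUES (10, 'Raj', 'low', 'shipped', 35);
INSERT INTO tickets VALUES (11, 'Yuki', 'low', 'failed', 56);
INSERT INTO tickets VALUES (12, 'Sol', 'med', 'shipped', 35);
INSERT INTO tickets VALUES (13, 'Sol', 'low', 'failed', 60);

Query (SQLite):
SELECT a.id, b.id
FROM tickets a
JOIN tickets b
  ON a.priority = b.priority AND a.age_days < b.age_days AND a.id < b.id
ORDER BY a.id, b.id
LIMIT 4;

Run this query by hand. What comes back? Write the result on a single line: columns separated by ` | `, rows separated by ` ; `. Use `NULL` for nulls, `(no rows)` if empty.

4 | 11 ; 4 | 13 ; 5 | 7 ; 5 | 12

Pairs (a,b) with same priority, a.age_days < b.age_days, a.id < b.id.
priority groups: high:{1} low:{4,6,8,10,11,13} med:{5,7,12} urgent:{2,3,9}
Ordered by (a.id, b.id); first 4.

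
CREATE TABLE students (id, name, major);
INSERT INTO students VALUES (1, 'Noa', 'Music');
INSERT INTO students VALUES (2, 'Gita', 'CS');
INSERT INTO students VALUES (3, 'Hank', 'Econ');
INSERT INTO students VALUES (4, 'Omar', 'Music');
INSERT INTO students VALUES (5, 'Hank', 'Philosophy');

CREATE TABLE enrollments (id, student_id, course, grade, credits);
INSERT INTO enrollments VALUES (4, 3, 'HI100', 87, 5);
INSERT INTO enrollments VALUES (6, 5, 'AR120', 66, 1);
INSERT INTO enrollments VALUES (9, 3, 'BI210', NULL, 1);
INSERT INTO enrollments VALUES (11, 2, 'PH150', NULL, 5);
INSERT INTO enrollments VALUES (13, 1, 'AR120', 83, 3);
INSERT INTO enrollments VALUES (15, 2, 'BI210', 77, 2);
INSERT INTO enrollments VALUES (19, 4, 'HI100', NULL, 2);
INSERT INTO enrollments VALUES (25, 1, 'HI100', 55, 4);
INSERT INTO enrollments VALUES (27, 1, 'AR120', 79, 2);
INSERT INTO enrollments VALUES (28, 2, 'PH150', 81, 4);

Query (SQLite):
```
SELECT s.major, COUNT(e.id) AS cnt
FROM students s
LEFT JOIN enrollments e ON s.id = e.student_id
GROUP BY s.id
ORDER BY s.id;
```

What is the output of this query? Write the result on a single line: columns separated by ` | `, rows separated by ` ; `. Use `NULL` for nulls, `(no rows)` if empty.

LEFT JOIN keeps every students row; unmatched ones get NULL for enrollments columns.
Group by students.id and compute COUNT(e.id). COUNT(col) of an all-NULL group is 0.
  1: ids {13, 25, 27} → COUNT(e.id)=3
  2: ids {11, 15, 28} → COUNT(e.id)=3
  3: ids {4, 9} → COUNT(e.id)=2
  4: ids {19} → COUNT(e.id)=1
  5: ids {6} → COUNT(e.id)=1

Music | 3 ; CS | 3 ; Econ | 2 ; Music | 1 ; Philosophy | 1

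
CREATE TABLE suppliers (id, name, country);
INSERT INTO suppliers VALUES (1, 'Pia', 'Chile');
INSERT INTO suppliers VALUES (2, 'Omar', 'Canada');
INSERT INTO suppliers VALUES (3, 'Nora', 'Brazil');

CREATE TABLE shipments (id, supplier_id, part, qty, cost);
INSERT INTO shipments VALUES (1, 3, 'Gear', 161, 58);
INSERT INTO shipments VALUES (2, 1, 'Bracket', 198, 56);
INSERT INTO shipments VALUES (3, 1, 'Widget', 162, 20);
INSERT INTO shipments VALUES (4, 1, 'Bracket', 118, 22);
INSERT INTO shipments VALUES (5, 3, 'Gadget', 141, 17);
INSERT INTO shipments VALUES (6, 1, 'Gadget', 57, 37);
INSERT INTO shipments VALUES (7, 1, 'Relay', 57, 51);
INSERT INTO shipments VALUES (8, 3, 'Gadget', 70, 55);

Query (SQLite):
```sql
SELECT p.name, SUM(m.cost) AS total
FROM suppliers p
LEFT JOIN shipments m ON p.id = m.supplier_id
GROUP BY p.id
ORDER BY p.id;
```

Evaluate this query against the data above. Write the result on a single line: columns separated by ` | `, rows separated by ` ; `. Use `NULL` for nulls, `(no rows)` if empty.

Pia | 186 ; Omar | NULL ; Nora | 130

LEFT JOIN keeps every suppliers row; unmatched ones get NULL for shipments columns.
Group by suppliers.id and compute SUM(m.cost). SUM over an all-NULL group is NULL.
  1: ids {2, 3, 4, 6, 7} → SUM(m.cost)=186
  2: ids {—} → SUM(m.cost)=NULL
  3: ids {1, 5, 8} → SUM(m.cost)=130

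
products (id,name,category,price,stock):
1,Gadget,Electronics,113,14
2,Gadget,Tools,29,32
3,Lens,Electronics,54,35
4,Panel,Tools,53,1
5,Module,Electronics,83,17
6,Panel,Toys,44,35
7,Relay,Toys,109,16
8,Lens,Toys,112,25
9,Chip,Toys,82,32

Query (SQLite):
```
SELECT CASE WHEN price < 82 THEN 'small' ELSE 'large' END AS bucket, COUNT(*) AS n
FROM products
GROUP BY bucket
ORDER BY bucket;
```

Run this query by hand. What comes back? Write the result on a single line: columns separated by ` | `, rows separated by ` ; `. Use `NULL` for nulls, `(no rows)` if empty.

Bucket rows by price < 82 → 'small' else 'large'; count each bucket.

large | 5 ; small | 4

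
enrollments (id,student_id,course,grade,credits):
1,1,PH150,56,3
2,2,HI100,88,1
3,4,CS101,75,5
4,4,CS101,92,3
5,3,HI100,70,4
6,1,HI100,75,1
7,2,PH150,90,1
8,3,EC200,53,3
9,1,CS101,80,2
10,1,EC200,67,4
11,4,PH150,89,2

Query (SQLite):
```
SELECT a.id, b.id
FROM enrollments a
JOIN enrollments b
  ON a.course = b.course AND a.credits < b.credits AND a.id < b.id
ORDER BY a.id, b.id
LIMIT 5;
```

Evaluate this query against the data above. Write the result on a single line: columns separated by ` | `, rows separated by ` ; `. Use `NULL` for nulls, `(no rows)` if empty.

Pairs (a,b) with same course, a.credits < b.credits, a.id < b.id.
course groups: CS101:{3,4,9} EC200:{8,10} HI100:{2,5,6} PH150:{1,7,11}
Ordered by (a.id, b.id); first 5.

2 | 5 ; 7 | 11 ; 8 | 10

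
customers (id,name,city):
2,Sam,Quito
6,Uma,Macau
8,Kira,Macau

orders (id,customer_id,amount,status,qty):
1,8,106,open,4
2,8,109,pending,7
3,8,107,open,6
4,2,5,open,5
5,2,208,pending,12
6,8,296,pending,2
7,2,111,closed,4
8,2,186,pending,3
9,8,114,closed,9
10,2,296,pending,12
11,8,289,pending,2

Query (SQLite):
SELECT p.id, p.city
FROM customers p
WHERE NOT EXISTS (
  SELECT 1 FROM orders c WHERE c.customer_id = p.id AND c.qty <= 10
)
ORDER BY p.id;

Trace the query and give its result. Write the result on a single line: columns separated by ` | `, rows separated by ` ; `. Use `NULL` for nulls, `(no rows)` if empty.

6 | Macau

For each customers row, check whether any orders with matching customer_id has qty <= 10.
Keep rows where that is false.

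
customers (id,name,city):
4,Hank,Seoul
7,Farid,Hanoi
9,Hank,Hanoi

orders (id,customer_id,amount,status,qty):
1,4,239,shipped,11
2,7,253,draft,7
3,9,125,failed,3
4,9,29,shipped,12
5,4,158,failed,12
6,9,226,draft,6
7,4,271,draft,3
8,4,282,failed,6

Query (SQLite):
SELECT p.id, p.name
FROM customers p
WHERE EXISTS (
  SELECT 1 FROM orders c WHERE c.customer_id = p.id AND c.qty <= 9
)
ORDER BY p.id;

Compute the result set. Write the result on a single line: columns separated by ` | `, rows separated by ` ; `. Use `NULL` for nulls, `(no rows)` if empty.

4 | Hank ; 7 | Farid ; 9 | Hank

For each customers row, check whether any orders with matching customer_id has qty <= 9.
Keep rows where that is true.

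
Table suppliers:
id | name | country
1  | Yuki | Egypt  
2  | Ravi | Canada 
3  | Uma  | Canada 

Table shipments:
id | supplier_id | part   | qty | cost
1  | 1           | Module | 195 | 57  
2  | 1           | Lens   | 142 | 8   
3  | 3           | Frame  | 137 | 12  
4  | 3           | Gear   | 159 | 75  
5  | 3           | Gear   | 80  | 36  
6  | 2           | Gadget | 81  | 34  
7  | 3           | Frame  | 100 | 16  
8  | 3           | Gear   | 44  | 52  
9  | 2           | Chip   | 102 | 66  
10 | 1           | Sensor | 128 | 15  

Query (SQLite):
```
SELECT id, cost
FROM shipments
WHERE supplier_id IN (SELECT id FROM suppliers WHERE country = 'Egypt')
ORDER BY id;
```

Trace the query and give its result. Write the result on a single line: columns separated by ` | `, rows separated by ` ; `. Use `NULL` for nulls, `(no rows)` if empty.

Inner query: suppliers.id where country = 'Egypt'.
Outer: keep shipments rows whose supplier_id is in that set.
Inner query → {1}

1 | 57 ; 2 | 8 ; 10 | 15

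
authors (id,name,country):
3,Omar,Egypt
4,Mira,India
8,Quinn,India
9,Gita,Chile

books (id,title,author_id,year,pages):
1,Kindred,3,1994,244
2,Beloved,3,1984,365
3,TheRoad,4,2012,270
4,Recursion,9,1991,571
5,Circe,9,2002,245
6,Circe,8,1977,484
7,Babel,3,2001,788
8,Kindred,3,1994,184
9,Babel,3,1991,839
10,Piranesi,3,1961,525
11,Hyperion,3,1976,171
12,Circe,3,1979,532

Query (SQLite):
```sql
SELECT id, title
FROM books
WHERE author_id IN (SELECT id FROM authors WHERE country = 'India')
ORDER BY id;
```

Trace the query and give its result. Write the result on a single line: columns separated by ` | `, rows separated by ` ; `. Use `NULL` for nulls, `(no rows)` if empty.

Inner query: authors.id where country = 'India'.
Outer: keep books rows whose author_id is in that set.
Inner query → {4, 8}

3 | TheRoad ; 6 | Circe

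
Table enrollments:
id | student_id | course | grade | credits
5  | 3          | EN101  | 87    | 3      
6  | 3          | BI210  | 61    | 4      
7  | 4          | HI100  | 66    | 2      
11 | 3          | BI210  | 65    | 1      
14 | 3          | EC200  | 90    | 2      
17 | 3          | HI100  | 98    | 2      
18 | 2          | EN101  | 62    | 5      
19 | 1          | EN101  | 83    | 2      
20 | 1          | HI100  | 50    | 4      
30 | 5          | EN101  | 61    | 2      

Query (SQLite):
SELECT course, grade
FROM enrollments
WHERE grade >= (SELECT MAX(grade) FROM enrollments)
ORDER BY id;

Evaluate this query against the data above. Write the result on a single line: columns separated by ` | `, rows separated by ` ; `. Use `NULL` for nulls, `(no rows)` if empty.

HI100 | 98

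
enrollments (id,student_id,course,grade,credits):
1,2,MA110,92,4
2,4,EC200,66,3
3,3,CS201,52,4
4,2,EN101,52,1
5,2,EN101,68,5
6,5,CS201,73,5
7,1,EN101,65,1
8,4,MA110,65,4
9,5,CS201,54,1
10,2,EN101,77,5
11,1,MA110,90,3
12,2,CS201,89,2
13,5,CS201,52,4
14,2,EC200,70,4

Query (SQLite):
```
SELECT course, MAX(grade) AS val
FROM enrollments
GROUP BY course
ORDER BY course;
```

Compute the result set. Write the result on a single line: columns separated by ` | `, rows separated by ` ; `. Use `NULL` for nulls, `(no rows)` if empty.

Partition enrollments by course; compute MAX(grade) within each group.
  CS201: ids {3, 6, 9, 12, 13} → MAX(grade)=89
  EC200: ids {2, 14} → MAX(grade)=70
  EN101: ids {4, 5, 7, 10} → MAX(grade)=77
  MA110: ids {1, 8, 11} → MAX(grade)=92

CS201 | 89 ; EC200 | 70 ; EN101 | 77 ; MA110 | 92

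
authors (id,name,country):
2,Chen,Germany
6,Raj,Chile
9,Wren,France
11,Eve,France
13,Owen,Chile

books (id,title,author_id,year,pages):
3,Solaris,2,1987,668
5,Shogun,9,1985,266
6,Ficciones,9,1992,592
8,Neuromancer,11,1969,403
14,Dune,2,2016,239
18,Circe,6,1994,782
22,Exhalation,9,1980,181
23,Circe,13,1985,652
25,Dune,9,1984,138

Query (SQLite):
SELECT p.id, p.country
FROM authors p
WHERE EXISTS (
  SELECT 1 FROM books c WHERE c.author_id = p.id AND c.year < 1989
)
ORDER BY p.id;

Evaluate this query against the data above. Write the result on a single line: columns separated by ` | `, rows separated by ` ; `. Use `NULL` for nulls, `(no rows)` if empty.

For each authors row, check whether any books with matching author_id has year < 1989.
Keep rows where that is true.

2 | Germany ; 9 | France ; 11 | France ; 13 | Chile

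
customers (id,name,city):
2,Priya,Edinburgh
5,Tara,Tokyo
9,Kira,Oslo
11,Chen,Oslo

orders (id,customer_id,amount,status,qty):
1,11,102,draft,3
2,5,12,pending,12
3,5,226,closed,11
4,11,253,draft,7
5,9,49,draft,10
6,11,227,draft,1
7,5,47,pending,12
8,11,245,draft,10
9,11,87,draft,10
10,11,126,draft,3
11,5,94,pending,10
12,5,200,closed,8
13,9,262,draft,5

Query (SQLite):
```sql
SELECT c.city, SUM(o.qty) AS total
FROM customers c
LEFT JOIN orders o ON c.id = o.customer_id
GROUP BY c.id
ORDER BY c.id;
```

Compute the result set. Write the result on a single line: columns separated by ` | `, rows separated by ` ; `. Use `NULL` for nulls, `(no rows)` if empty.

LEFT JOIN keeps every customers row; unmatched ones get NULL for orders columns.
Group by customers.id and compute SUM(o.qty). SUM over an all-NULL group is NULL.
  2: ids {—} → SUM(o.qty)=NULL
  5: ids {2, 3, 7, 11, 12} → SUM(o.qty)=53
  9: ids {5, 13} → SUM(o.qty)=15
  11: ids {1, 4, 6, 8, 9, 10} → SUM(o.qty)=34

Edinburgh | NULL ; Tokyo | 53 ; Oslo | 15 ; Oslo | 34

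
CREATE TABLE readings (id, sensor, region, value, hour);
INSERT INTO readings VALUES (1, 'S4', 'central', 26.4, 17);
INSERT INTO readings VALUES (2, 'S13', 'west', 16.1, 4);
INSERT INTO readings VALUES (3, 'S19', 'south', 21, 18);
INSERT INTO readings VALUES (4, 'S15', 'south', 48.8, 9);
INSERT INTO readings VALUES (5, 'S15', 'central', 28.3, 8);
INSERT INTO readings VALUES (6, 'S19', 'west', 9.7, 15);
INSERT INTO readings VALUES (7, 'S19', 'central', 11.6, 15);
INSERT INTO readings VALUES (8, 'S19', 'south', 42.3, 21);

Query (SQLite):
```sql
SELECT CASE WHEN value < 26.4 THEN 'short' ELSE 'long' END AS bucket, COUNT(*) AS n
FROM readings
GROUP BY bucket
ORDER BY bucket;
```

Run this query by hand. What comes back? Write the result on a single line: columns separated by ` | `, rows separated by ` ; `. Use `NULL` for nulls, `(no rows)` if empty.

long | 4 ; short | 4

Bucket rows by value < 26.4 → 'short' else 'long'; count each bucket.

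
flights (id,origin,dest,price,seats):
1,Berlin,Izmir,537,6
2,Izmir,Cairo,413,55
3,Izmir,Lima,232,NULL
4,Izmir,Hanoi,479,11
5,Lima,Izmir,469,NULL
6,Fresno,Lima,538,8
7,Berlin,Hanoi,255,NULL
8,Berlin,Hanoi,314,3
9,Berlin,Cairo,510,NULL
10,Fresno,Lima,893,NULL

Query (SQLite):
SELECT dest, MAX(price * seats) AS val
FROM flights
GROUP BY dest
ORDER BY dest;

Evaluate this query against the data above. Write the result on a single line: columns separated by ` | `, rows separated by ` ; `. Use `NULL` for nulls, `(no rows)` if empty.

For each row compute price * seats.
Group by dest; take MAX of the expression per group.
  Cairo: ids {2, 9} → MAX(price * seats)=22715
  Hanoi: ids {4, 7, 8} → MAX(price * seats)=5269
  Izmir: ids {1, 5} → MAX(price * seats)=3222
  Lima: ids {3, 6, 10} → MAX(price * seats)=4304

Cairo | 22715 ; Hanoi | 5269 ; Izmir | 3222 ; Lima | 4304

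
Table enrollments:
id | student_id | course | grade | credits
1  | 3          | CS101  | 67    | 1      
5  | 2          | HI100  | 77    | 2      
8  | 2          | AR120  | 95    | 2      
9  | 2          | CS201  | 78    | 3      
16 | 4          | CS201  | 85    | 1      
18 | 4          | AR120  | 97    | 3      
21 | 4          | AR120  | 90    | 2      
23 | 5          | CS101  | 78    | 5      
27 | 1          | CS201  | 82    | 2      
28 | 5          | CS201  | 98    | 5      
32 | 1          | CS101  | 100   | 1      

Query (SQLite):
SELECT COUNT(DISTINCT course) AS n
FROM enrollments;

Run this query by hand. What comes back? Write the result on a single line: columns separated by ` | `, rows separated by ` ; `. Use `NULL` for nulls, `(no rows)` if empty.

4

Count distinct non-NULL course values.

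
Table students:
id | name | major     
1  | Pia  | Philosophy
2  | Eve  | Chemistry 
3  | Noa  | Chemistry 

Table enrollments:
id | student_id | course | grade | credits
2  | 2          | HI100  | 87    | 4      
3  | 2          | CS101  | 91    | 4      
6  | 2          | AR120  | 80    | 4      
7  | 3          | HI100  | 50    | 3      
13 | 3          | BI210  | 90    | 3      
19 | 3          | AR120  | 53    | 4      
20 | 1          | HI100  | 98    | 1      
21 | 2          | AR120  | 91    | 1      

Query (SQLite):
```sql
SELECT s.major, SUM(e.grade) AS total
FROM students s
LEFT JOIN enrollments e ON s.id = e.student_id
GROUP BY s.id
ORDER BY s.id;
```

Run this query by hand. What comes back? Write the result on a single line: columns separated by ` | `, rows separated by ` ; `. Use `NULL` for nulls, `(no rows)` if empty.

Philosophy | 98 ; Chemistry | 349 ; Chemistry | 193

LEFT JOIN keeps every students row; unmatched ones get NULL for enrollments columns.
Group by students.id and compute SUM(e.grade). SUM over an all-NULL group is NULL.
  1: ids {20} → SUM(e.grade)=98
  2: ids {2, 3, 6, 21} → SUM(e.grade)=349
  3: ids {7, 13, 19} → SUM(e.grade)=193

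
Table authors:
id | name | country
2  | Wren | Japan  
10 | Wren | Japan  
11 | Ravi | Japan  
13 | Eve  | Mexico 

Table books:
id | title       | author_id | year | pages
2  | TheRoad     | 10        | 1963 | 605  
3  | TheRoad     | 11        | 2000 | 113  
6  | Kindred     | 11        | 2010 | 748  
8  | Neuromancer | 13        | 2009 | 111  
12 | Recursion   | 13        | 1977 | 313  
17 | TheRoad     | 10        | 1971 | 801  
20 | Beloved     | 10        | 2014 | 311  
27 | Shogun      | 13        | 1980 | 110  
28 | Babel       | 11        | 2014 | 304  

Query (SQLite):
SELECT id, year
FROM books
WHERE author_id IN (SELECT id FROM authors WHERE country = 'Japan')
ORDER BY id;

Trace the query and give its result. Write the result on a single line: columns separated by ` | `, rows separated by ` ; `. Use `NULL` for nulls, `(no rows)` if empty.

Inner query: authors.id where country = 'Japan'.
Outer: keep books rows whose author_id is in that set.
Inner query → {2, 10, 11}

2 | 1963 ; 3 | 2000 ; 6 | 2010 ; 17 | 1971 ; 20 | 2014 ; 28 | 2014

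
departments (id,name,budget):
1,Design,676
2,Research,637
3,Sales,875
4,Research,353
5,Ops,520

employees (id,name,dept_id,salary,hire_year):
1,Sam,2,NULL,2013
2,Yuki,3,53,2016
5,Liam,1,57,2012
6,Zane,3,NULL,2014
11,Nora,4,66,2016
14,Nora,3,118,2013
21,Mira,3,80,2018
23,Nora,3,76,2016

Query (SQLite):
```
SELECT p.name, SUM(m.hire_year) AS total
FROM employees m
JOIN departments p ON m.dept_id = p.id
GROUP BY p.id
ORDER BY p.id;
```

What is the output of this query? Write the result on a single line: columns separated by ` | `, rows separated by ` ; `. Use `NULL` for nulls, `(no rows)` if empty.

Design | 2012 ; Research | 2013 ; Sales | 10077 ; Research | 2016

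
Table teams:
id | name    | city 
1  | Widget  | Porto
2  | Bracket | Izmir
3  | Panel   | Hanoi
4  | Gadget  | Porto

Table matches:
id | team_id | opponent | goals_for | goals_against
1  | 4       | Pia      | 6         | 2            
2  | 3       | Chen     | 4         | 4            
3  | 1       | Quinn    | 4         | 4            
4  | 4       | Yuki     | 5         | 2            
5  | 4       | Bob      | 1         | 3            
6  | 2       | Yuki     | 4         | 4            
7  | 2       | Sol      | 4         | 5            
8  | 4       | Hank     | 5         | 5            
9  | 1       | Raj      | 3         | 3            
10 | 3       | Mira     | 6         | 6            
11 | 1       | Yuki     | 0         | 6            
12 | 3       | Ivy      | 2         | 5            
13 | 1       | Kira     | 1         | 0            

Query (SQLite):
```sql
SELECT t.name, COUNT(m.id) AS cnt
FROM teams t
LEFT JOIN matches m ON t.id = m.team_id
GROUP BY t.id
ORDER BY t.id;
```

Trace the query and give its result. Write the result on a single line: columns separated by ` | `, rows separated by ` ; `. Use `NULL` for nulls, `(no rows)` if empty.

Widget | 4 ; Bracket | 2 ; Panel | 3 ; Gadget | 4

LEFT JOIN keeps every teams row; unmatched ones get NULL for matches columns.
Group by teams.id and compute COUNT(m.id). COUNT(col) of an all-NULL group is 0.
  1: ids {3, 9, 11, 13} → COUNT(m.id)=4
  2: ids {6, 7} → COUNT(m.id)=2
  3: ids {2, 10, 12} → COUNT(m.id)=3
  4: ids {1, 4, 5, 8} → COUNT(m.id)=4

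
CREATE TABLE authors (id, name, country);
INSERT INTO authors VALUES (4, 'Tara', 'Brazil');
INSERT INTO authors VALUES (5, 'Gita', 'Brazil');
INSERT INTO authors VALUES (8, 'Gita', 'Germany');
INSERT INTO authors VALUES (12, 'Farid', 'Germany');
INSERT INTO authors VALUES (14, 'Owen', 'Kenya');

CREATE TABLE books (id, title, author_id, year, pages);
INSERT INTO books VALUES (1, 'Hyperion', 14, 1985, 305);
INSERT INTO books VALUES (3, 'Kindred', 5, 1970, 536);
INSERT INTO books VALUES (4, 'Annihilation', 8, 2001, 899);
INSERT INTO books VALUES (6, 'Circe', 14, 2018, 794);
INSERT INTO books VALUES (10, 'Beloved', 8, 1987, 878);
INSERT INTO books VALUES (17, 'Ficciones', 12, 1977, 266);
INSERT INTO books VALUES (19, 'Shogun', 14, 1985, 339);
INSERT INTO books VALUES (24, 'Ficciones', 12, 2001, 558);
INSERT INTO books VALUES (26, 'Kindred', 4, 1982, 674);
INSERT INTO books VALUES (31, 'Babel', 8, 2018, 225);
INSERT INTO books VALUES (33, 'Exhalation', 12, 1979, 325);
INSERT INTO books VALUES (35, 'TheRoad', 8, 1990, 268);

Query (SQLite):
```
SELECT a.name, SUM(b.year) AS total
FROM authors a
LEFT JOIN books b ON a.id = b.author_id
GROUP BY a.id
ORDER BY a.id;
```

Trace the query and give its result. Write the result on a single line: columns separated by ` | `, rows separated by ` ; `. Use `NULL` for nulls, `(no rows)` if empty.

Tara | 1982 ; Gita | 1970 ; Gita | 7996 ; Farid | 5957 ; Owen | 5988

LEFT JOIN keeps every authors row; unmatched ones get NULL for books columns.
Group by authors.id and compute SUM(b.year). SUM over an all-NULL group is NULL.
  4: ids {26} → SUM(b.year)=1982
  5: ids {3} → SUM(b.year)=1970
  8: ids {4, 10, 31, 35} → SUM(b.year)=7996
  12: ids {17, 24, 33} → SUM(b.year)=5957
  14: ids {1, 6, 19} → SUM(b.year)=5988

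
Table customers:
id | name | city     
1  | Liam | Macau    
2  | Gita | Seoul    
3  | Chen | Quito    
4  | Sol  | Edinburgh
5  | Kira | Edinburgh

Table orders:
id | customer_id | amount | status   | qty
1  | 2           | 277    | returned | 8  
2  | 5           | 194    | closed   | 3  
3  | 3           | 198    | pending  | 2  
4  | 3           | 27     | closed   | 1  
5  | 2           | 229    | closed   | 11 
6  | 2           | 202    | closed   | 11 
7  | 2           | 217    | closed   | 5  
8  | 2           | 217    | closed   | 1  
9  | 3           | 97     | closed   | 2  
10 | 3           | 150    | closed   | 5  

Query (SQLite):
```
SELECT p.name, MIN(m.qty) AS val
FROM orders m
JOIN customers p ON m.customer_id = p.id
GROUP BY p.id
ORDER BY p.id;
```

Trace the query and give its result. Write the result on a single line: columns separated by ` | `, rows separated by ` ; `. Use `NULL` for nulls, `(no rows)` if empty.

Gita | 1 ; Chen | 1 ; Kira | 3

Join each orders row to its customers via customer_id.
Group joined rows by customers.id; compute MIN(m.qty) per group.
  2: ids {1, 5, 6, 7, 8} → MIN(m.qty)=1
  3: ids {3, 4, 9, 10} → MIN(m.qty)=1
  5: ids {2} → MIN(m.qty)=3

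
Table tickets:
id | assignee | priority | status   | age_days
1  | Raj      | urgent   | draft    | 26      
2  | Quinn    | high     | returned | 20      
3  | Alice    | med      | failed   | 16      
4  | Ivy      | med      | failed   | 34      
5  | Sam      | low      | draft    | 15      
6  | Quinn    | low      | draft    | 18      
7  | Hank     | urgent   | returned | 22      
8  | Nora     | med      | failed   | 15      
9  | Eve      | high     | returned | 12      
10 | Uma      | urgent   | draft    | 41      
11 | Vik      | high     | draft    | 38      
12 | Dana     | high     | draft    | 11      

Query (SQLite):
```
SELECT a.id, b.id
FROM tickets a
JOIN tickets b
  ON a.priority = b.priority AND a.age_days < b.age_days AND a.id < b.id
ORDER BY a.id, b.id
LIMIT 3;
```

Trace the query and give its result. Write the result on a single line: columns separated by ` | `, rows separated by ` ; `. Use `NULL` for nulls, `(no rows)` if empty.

Pairs (a,b) with same priority, a.age_days < b.age_days, a.id < b.id.
priority groups: high:{2,9,11,12} low:{5,6} med:{3,4,8} urgent:{1,7,10}
Ordered by (a.id, b.id); first 3.

1 | 10 ; 2 | 11 ; 3 | 4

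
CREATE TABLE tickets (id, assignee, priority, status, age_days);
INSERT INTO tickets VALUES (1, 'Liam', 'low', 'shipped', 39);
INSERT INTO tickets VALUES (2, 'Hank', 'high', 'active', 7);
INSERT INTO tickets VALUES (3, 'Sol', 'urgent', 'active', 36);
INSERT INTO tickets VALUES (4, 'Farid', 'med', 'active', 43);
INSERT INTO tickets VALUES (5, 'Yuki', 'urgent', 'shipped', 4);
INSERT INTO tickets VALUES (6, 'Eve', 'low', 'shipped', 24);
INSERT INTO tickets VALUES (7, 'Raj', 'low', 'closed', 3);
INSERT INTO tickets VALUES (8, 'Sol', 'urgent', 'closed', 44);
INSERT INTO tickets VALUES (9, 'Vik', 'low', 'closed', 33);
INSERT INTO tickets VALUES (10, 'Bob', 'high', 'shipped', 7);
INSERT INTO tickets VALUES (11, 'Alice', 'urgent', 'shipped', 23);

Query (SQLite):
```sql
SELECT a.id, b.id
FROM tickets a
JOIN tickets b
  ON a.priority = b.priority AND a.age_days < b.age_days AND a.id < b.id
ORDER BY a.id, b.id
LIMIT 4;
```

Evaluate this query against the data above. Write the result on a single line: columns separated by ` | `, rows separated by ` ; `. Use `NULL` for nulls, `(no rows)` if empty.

Pairs (a,b) with same priority, a.age_days < b.age_days, a.id < b.id.
priority groups: high:{2,10} low:{1,6,7,9} med:{4} urgent:{3,5,8,11}
Ordered by (a.id, b.id); first 4.

3 | 8 ; 5 | 8 ; 5 | 11 ; 6 | 9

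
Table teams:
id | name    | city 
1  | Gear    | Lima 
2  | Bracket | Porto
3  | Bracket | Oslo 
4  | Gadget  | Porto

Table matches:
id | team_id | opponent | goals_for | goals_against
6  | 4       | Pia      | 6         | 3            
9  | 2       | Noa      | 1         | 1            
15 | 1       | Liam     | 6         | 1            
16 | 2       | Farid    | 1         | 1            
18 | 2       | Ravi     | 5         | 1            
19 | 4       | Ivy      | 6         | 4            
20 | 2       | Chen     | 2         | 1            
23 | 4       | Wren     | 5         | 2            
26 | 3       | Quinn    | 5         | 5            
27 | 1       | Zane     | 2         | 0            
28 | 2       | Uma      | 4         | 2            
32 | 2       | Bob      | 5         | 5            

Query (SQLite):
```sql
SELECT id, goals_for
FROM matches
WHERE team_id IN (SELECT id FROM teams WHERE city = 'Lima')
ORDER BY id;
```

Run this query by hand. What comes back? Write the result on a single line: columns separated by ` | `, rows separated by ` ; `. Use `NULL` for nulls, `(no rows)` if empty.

Inner query: teams.id where city = 'Lima'.
Outer: keep matches rows whose team_id is in that set.
Inner query → {1}

15 | 6 ; 27 | 2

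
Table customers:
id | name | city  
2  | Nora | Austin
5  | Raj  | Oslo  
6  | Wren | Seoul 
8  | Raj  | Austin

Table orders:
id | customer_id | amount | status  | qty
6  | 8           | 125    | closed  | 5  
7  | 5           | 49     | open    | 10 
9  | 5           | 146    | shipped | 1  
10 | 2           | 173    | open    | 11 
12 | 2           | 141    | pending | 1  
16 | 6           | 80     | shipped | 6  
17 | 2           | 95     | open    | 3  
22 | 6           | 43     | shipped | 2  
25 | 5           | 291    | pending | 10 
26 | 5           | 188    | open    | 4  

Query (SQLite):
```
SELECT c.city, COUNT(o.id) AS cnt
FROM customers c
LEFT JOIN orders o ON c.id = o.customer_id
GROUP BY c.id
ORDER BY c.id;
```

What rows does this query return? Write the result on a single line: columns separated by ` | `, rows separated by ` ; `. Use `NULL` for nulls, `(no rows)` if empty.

LEFT JOIN keeps every customers row; unmatched ones get NULL for orders columns.
Group by customers.id and compute COUNT(o.id). COUNT(col) of an all-NULL group is 0.
  2: ids {10, 12, 17} → COUNT(o.id)=3
  5: ids {7, 9, 25, 26} → COUNT(o.id)=4
  6: ids {16, 22} → COUNT(o.id)=2
  8: ids {6} → COUNT(o.id)=1

Austin | 3 ; Oslo | 4 ; Seoul | 2 ; Austin | 1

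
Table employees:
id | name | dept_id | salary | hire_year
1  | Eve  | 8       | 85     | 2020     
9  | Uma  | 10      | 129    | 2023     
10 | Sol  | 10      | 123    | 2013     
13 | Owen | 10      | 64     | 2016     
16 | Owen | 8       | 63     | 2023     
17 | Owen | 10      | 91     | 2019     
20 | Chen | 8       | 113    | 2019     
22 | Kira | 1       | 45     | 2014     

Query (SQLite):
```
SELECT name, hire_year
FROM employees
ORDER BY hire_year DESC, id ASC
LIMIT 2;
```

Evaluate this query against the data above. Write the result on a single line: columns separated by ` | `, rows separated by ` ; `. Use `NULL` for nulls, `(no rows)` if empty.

Uma | 2023 ; Owen | 2023

Sort by hire_year desc, tiebreak id asc: (2023, id=9), (2023, id=16), (2020, id=1), (2019, id=17), (2019, id=20) …. Take first 2.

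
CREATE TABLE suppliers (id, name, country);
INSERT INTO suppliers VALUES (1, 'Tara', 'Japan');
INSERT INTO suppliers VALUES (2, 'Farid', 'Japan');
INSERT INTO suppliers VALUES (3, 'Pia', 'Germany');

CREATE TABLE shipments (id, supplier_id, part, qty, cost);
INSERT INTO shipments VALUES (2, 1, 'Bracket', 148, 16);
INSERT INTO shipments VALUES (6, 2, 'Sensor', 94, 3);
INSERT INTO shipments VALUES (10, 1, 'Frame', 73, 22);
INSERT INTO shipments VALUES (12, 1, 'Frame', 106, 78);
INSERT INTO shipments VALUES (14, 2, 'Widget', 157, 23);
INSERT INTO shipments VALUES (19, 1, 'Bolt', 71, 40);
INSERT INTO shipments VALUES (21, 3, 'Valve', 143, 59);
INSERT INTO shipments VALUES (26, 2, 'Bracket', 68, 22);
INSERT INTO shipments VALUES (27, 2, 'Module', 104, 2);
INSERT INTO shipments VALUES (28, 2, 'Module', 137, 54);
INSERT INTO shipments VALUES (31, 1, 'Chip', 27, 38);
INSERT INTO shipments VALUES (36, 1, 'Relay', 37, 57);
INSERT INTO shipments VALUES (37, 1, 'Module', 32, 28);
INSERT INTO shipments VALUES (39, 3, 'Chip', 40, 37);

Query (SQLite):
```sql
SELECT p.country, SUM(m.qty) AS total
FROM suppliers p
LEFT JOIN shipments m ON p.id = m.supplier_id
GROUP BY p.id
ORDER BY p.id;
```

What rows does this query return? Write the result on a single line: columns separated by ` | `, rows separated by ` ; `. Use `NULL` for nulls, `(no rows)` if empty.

LEFT JOIN keeps every suppliers row; unmatched ones get NULL for shipments columns.
Group by suppliers.id and compute SUM(m.qty). SUM over an all-NULL group is NULL.
  1: ids {2, 10, 12, 19, 31, 36, 37} → SUM(m.qty)=494
  2: ids {6, 14, 26, 27, 28} → SUM(m.qty)=560
  3: ids {21, 39} → SUM(m.qty)=183

Japan | 494 ; Japan | 560 ; Germany | 183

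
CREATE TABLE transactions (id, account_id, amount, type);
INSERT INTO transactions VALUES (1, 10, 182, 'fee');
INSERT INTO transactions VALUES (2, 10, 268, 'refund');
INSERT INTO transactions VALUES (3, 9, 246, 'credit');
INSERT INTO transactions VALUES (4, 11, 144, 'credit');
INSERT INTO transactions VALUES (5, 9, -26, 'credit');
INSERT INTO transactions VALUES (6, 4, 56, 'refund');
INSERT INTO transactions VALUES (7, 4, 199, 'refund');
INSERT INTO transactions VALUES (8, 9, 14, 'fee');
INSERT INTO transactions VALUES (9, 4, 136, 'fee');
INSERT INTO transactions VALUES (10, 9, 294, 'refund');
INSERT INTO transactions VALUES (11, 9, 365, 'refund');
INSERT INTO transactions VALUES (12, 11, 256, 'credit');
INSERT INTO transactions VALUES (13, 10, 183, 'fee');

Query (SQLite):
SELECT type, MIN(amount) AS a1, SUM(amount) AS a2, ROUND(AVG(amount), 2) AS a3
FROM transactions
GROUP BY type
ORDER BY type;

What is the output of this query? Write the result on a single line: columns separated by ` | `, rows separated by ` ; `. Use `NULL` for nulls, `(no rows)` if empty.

Group transactions by type.
Per group compute: MIN(amount), SUM(amount), ROUND(AVG(amount), 2).
  credit: ids {3, 4, 5, 12} → MIN(amount)=-26, SUM(amount)=620, ROUND(AVG(amount), 2)=155
  fee: ids {1, 8, 9, 13} → MIN(amount)=14, SUM(amount)=515, ROUND(AVG(amount), 2)=128.75
  refund: ids {2, 6, 7, 10, 11} → MIN(amount)=56, SUM(amount)=1182, ROUND(AVG(amount), 2)=236.4

credit | -26 | 620 | 155 ; fee | 14 | 515 | 128.75 ; refund | 56 | 1182 | 236.4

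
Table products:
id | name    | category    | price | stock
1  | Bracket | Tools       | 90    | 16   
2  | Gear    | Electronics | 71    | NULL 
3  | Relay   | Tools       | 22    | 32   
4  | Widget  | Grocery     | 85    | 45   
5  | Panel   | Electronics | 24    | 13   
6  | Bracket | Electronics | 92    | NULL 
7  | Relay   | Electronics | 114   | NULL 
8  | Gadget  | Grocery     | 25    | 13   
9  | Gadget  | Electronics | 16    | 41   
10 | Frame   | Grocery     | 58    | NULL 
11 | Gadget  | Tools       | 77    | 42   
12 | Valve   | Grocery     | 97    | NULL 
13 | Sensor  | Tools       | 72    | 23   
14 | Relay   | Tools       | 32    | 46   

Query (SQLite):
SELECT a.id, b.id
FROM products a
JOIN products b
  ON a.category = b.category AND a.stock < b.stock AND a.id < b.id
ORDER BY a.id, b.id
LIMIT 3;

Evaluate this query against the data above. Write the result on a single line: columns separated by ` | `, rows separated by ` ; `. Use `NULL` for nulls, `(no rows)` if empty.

1 | 3 ; 1 | 11 ; 1 | 13

Pairs (a,b) with same category, a.stock < b.stock, a.id < b.id.
category groups: Electronics:{2,5,6,7,9} Grocery:{4,8,10,12} Tools:{1,3,11,13,14}
Ordered by (a.id, b.id); first 3.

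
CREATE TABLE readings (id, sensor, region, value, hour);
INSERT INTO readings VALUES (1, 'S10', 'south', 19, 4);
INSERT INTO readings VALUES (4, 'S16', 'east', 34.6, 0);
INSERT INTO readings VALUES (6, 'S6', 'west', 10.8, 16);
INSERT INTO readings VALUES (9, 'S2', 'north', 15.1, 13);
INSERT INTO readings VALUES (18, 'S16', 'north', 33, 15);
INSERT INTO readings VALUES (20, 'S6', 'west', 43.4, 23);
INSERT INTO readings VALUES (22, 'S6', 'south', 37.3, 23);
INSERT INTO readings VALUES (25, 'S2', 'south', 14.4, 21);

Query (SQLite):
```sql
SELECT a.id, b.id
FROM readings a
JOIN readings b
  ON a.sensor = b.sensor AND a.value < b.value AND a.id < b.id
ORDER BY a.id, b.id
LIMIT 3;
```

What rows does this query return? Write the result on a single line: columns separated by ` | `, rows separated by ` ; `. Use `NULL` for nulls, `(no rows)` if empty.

6 | 20 ; 6 | 22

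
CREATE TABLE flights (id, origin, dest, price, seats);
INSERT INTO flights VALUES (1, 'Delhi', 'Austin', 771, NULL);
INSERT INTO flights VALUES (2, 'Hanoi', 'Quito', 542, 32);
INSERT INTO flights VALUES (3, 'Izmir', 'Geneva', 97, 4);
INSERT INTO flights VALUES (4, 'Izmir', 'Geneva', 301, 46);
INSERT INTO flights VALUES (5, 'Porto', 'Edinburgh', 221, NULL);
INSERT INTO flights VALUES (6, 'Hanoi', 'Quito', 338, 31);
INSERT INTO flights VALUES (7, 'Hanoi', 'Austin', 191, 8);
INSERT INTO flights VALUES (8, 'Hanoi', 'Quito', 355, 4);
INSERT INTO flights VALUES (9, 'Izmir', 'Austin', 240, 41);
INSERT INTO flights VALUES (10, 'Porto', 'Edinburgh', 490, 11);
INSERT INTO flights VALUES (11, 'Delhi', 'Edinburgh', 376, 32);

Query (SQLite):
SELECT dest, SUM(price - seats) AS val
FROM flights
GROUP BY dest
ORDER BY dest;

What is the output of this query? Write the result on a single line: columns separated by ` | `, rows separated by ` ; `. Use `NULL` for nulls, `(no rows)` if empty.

For each row compute price - seats.
Group by dest; take SUM of the expression per group.
  Austin: ids {1, 7, 9} → SUM(price - seats)=382
  Edinburgh: ids {5, 10, 11} → SUM(price - seats)=823
  Geneva: ids {3, 4} → SUM(price - seats)=348
  Quito: ids {2, 6, 8} → SUM(price - seats)=1168

Austin | 382 ; Edinburgh | 823 ; Geneva | 348 ; Quito | 1168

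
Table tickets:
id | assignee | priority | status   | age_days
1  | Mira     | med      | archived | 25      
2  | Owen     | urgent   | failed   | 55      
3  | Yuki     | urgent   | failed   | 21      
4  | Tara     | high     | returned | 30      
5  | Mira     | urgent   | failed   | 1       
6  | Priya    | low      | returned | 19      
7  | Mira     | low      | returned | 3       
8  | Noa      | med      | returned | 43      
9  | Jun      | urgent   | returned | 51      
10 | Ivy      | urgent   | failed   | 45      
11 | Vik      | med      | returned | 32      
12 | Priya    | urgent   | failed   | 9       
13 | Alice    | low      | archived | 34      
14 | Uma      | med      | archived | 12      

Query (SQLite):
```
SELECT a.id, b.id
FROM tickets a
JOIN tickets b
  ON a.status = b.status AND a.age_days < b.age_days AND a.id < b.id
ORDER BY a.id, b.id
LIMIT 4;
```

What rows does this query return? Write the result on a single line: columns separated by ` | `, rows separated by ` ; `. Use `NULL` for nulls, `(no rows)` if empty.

1 | 13 ; 3 | 10 ; 4 | 8 ; 4 | 9

Pairs (a,b) with same status, a.age_days < b.age_days, a.id < b.id.
status groups: archived:{1,13,14} failed:{2,3,5,10,12} returned:{4,6,7,8,9,11}
Ordered by (a.id, b.id); first 4.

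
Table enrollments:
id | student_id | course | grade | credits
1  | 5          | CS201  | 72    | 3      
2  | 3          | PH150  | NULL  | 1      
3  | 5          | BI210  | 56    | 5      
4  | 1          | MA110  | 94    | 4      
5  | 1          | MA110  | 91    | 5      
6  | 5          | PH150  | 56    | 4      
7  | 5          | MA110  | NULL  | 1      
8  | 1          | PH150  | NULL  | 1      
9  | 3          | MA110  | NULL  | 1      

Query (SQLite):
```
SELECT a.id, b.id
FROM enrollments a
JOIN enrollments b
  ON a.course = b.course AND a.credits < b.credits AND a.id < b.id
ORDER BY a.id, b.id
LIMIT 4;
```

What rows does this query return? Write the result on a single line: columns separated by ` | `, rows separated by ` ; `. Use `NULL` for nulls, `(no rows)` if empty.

Pairs (a,b) with same course, a.credits < b.credits, a.id < b.id.
course groups: BI210:{3} CS201:{1} MA110:{4,5,7,9} PH150:{2,6,8}
Ordered by (a.id, b.id); first 4.

2 | 6 ; 4 | 5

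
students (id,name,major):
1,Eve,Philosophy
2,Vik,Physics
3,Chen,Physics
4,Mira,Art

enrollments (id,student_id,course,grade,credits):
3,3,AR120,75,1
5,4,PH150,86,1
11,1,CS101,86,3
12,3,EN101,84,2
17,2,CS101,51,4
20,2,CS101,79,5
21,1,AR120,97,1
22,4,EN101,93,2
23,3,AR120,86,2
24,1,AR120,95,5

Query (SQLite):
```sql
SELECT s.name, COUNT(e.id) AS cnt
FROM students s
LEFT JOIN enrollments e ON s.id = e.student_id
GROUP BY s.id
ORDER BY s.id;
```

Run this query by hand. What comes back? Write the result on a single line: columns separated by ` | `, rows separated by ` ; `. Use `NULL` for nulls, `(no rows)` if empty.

Eve | 3 ; Vik | 2 ; Chen | 3 ; Mira | 2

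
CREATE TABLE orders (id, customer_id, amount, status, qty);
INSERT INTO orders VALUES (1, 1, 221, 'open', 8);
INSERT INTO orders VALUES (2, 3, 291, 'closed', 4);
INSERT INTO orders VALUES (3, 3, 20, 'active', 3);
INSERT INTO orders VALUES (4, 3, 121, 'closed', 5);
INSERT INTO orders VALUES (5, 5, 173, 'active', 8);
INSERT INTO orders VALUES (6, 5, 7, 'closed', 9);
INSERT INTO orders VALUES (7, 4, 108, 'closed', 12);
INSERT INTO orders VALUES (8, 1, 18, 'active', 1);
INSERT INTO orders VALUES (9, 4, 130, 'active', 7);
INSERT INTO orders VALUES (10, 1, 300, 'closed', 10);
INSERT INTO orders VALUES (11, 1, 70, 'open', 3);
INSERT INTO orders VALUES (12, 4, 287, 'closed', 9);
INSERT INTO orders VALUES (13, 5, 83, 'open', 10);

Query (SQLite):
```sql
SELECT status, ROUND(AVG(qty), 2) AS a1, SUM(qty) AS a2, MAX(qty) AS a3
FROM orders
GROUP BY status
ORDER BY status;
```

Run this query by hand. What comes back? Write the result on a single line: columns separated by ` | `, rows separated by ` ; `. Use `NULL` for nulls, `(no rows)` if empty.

Group orders by status.
Per group compute: ROUND(AVG(qty), 2), SUM(qty), MAX(qty).
  active: ids {3, 5, 8, 9} → ROUND(AVG(qty), 2)=4.75, SUM(qty)=19, MAX(qty)=8
  closed: ids {2, 4, 6, 7, 10, 12} → ROUND(AVG(qty), 2)=8.17, SUM(qty)=49, MAX(qty)=12
  open: ids {1, 11, 13} → ROUND(AVG(qty), 2)=7, SUM(qty)=21, MAX(qty)=10

active | 4.75 | 19 | 8 ; closed | 8.17 | 49 | 12 ; open | 7 | 21 | 10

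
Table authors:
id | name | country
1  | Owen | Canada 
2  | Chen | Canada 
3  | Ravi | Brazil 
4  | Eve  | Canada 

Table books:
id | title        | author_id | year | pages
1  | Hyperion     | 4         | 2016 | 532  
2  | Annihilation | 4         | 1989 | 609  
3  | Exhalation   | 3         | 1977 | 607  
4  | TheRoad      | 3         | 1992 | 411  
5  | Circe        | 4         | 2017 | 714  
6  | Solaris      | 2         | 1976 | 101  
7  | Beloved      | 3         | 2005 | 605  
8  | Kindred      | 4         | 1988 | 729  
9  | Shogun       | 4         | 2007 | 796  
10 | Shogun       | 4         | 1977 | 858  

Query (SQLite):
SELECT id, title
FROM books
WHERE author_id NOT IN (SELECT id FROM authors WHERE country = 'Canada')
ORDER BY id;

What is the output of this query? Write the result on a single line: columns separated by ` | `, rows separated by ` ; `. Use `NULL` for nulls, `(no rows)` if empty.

3 | Exhalation ; 4 | TheRoad ; 7 | Beloved

Inner query: authors.id where country = 'Canada'.
Outer: keep books rows whose author_id is not in that set.
Inner query → {1, 2, 4}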